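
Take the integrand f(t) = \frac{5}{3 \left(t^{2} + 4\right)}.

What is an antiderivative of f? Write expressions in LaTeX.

Since d/dt undoes antidifferentiation here, F'(t) = f(t) is required of F(t).
Check: d/dt[\frac{5 \operatorname{atan}{\left(\frac{t}{2} \right)}}{6}] = \frac{5}{3 t^{2} + 12}, which equals f(t).

An antiderivative is F(t) = \frac{5 \operatorname{atan}{\left(\frac{t}{2} \right)}}{6}.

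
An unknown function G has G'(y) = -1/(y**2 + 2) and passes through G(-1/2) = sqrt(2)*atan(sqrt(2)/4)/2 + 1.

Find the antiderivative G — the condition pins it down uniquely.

G(y) = -sqrt(2)*atan(sqrt(2)*y/2)/2 + 1

Check a candidate G(y) by differentiating: d/dy[G] must match the given G'(y).
A general antiderivative is -sqrt(2)*atan(sqrt(2)*y/2)/2 + C.
The condition gives C = sqrt(2)*atan(sqrt(2)/4)/2 + 1 - (sqrt(2)*atan(sqrt(2)/4)/2) = 1.
So G(y) = -sqrt(2)*atan(sqrt(2)*y/2)/2 + 1.
Check: d/dy[-sqrt(2)*atan(sqrt(2)*y/2)/2 + 1] = -1/(y**2 + 2) = G'(y).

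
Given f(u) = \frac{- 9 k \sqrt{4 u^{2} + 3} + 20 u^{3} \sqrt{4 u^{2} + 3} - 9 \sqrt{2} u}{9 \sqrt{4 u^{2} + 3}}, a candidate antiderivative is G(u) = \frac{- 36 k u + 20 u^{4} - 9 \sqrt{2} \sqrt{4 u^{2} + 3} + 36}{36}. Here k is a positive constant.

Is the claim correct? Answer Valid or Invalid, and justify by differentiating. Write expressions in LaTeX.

d/du[G] = \frac{- 9 k \sqrt{4 u^{2} + 3} + 20 u^{3} \sqrt{4 u^{2} + 3} - 9 \sqrt{2} u}{9 \sqrt{4 u^{2} + 3}}
This equals f(u) exactly, so the claim holds.

Valid: G'(u) = f(u).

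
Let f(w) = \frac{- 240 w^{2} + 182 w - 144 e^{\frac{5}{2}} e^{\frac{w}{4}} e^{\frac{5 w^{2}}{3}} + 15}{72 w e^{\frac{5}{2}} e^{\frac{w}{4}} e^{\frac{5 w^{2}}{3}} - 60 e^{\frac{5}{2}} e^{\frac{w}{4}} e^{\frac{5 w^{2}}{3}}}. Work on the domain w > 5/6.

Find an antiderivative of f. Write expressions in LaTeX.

A first test for any F(w): its w-derivative must equal f(w) identically.
Check: d/dw[\frac{\left(- 2 e^{\frac{5}{2}} e^{\frac{w}{4}} e^{\frac{5 w^{2}}{3}} \log{\left(3 w - \frac{5}{2} \right)} + 1\right) e^{- \frac{w}{4}} e^{- \frac{5 w^{2}}{3}}}{e^{\frac{5}{2}}}] = \frac{- 240 w^{2} + 182 w - 144 e^{\frac{5}{2}} e^{\frac{w}{4}} e^{\frac{5 w^{2}}{3}} + 15}{72 w e^{\frac{5}{2}} e^{\frac{w}{4}} e^{\frac{5 w^{2}}{3}} - 60 e^{\frac{5}{2}} e^{\frac{w}{4}} e^{\frac{5 w^{2}}{3}}} = f(w).

An antiderivative is F(w) = \frac{\left(- 2 e^{\frac{5}{2}} e^{\frac{w}{4}} e^{\frac{5 w^{2}}{3}} \log{\left(3 w - \frac{5}{2} \right)} + 1\right) e^{- \frac{w}{4}} e^{- \frac{5 w^{2}}{3}}}{e^{\frac{5}{2}}}.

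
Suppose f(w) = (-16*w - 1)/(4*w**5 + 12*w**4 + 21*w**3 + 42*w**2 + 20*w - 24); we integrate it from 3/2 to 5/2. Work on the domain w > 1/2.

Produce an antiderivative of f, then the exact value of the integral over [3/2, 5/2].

Antiderivative: F(w) = -9*log(w - 1/2)/85 - 23*log(w + 3/2)/25 + 31*log(w + 2)/40 + 853*log(w**2 + 4)/6800 + 379*atan(w/2)/3400; value = -23*log(4)/25 - 31*log(7/2)/40 - 853*log(25/4)/6800 - 9*log(2)/85 - 379*atan(3/4)/3400 + 379*atan(5/4)/3400 + 853*log(41/4)/6800 + 23*log(3)/25 + 31*log(9/2)/40

Factor the denominator ((w + 2)*(2*w - 1)*(2*w + 3)*(w**2 + 4)) and decompose: f = (853*w + 758)/(3400*(w**2 + 4)) - 46/(25*(2*w + 3)) - 18/(85*(2*w - 1)) + 31/(40*(w + 2)); each piece integrates to a log, atan, or power term.
F(w) = -9*log(w - 1/2)/85 - 23*log(w + 3/2)/25 + 31*log(w + 2)/40 + 853*log(w**2 + 4)/6800 + 379*atan(w/2)/3400 is an antiderivative of f.
Check: d/dw[-9*log(w - 1/2)/85 - 23*log(w + 3/2)/25 + 31*log(w + 2)/40 + 853*log(w**2 + 4)/6800 + 379*atan(w/2)/3400] = (-16*w - 1)/(4*w**5 + 12*w**4 + 21*w**3 + 42*w**2 + 20*w - 24) = f(w).
F(5/2) = -23*log(4)/25 - 9*log(2)/85 + 379*atan(5/4)/3400 + 853*log(41/4)/6800 + 31*log(9/2)/40; F(3/2) = -23*log(3)/25 + 379*atan(3/4)/3400 + 853*log(25/4)/6800 + 31*log(7/2)/40.
Integral = F(5/2) - F(3/2) = -23*log(4)/25 - 31*log(7/2)/40 - 853*log(25/4)/6800 - 9*log(2)/85 - 379*atan(3/4)/3400 + 379*atan(5/4)/3400 + 853*log(41/4)/6800 + 23*log(3)/25 + 31*log(9/2)/40.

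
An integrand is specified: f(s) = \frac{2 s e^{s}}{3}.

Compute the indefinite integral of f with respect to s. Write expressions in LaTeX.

F(s) = \frac{2 \left(s - 1\right) e^{s}}{3} + C

Recognize the product-rule pattern: f = u'v + uv' with u = \frac{2 s}{3} - \frac{2}{3}, v = e^{s}, so integration by parts undoes it.
Check: d/ds[\frac{2 \left(s - 1\right) e^{s}}{3}] = \frac{2 s e^{s}}{3} = f(s).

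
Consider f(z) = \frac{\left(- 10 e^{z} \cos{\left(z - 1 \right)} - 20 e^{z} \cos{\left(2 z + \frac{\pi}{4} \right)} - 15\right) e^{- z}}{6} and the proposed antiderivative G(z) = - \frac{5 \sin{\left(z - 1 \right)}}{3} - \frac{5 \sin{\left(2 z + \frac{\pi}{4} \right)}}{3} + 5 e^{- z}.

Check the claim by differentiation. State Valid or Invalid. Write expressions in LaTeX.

Invalid: d/dz[G] - f = - \frac{5 e^{- z}}{2}, which is not 0.

d/dz[G] = \frac{\left(- 5 e^{z} \cos{\left(z - 1 \right)} - 10 e^{z} \cos{\left(2 z + \frac{\pi}{4} \right)} - 15\right) e^{- z}}{3}
d/dz[G] - f(z) = - \frac{5 e^{- z}}{2} != 0.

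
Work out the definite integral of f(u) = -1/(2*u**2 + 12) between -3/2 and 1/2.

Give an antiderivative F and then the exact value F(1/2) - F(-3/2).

Antiderivative: F(u) = -sqrt(6)*atan(sqrt(6)*u/6)/12; value = -sqrt(6)*atan(sqrt(6)/4)/12 - sqrt(6)*atan(sqrt(6)/12)/12

A first test for any F(u): its u-derivative must equal f(u) identically.
F(u) = -sqrt(6)*atan(sqrt(6)*u/6)/12 is an antiderivative of f.
Check: d/du[-sqrt(6)*atan(sqrt(6)*u/6)/12] = -1/(2*u**2 + 12) = f(u).
F(1/2) = -sqrt(6)*atan(sqrt(6)/12)/12; F(-3/2) = sqrt(6)*atan(sqrt(6)/4)/12.
Integral = F(1/2) - F(-3/2) = -sqrt(6)*atan(sqrt(6)/4)/12 - sqrt(6)*atan(sqrt(6)/12)/12.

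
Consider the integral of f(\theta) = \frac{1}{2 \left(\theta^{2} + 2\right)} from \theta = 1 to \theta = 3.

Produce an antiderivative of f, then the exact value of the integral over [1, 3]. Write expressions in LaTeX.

Any candidate F(\theta) must reproduce f(\theta) exactly when differentiated.
F(\theta) = \frac{\sqrt{2} \operatorname{atan}{\left(\frac{\sqrt{2} \theta}{2} \right)}}{4} is an antiderivative of f.
Check: d/d\theta[\frac{\sqrt{2} \operatorname{atan}{\left(\frac{\sqrt{2} \theta}{2} \right)}}{4}] = \frac{1}{2 \theta^{2} + 4}, which equals f(\theta).
F(3) = \frac{\sqrt{2} \operatorname{atan}{\left(\frac{3 \sqrt{2}}{2} \right)}}{4}; F(1) = \frac{\sqrt{2} \operatorname{atan}{\left(\frac{\sqrt{2}}{2} \right)}}{4}.
Integral = F(3) - F(1) = - \frac{\sqrt{2} \operatorname{atan}{\left(\frac{\sqrt{2}}{2} \right)}}{4} + \frac{\sqrt{2} \operatorname{atan}{\left(\frac{3 \sqrt{2}}{2} \right)}}{4}.

Antiderivative: F(\theta) = \frac{\sqrt{2} \operatorname{atan}{\left(\frac{\sqrt{2} \theta}{2} \right)}}{4}; value = - \frac{\sqrt{2} \operatorname{atan}{\left(\frac{\sqrt{2}}{2} \right)}}{4} + \frac{\sqrt{2} \operatorname{atan}{\left(\frac{3 \sqrt{2}}{2} \right)}}{4}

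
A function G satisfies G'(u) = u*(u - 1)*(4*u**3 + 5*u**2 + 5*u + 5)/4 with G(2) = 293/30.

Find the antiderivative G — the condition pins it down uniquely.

G(u) = u**2*(20*u**4 + 6*u**3 - 75)/120

Since d/du undoes antidifferentiation here, G(u) must give back the stated G'(u).
A general antiderivative is u**6/6 + u**5/20 - 5*u**2/8 + C.
The condition gives C = 293/30 - (293/30) = 0.
So G(u) = u**2*(20*u**4 + 6*u**3 - 75)/120.
Check: d/du[u**2*(20*u**4 + 6*u**3 - 75)/120] = u**5 + u**4/4 - 5*u/4, which equals G'(u).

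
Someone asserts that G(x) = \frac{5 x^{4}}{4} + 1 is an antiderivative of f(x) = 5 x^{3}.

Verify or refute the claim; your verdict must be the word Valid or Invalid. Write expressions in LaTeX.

Valid - the claim checks out under differentiation.

d/dx[G] = 5 x^{3}
This equals f(x) exactly, so the claim holds.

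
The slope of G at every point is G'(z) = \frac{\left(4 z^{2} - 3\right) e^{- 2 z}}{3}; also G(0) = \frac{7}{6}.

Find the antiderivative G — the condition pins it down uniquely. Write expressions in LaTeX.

G(z) = - \frac{2 z^{2} e^{- 2 z}}{3} - \frac{2 z e^{- 2 z}}{3} + 1 + \frac{e^{- 2 z}}{6}

Recognize the product-rule pattern: G'(z) = u'v + uv' with u = - \frac{2 z^{2}}{3} - \frac{2 z}{3} + \frac{1}{6}, v = e^{- 2 z}, so integration by parts undoes it.
A general antiderivative is \frac{\left(- 4 z^{2} - 4 z + 1\right) e^{- 2 z}}{6} + C.
The condition gives C = \frac{7}{6} - (\frac{1}{6}) = 1.
So G(z) = - \frac{2 z^{2} e^{- 2 z}}{3} - \frac{2 z e^{- 2 z}}{3} + 1 + \frac{e^{- 2 z}}{6}.
Check: d/dz[- \frac{2 z^{2} e^{- 2 z}}{3} - \frac{2 z e^{- 2 z}}{3} + 1 + \frac{e^{- 2 z}}{6}] = \frac{\left(4 z^{2} - 3\right) e^{- 2 z}}{3} = G'(z).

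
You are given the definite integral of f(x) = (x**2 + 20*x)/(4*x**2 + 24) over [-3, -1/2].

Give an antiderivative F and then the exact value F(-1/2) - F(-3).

Antiderivative: F(x) = (x + 10*log(x**2 + 6) - sqrt(6)*atan(sqrt(6)*x/6))/4; value = -5*log(15)/2 - sqrt(6)*atan(sqrt(6)/2)/4 + sqrt(6)*atan(sqrt(6)/12)/4 + 5/8 + 5*log(25/4)/2

Since d/dx undoes antidifferentiation here, F'(x) = f(x) is required of F(x).
F(x) = (x + 10*log(x**2 + 6) - sqrt(6)*atan(sqrt(6)*x/6))/4 is an antiderivative of f.
Check: d/dx[(x + 10*log(x**2 + 6) - sqrt(6)*atan(sqrt(6)*x/6))/4] = (x**2 + 20*x)/(4*x**2 + 24) = f(x).
F(-1/2) = -1/8 + sqrt(6)*atan(sqrt(6)/12)/4 + 5*log(25/4)/2; F(-3) = -3/4 + sqrt(6)*atan(sqrt(6)/2)/4 + 5*log(15)/2.
Integral = F(-1/2) - F(-3) = -5*log(15)/2 - sqrt(6)*atan(sqrt(6)/2)/4 + sqrt(6)*atan(sqrt(6)/12)/4 + 5/8 + 5*log(25/4)/2.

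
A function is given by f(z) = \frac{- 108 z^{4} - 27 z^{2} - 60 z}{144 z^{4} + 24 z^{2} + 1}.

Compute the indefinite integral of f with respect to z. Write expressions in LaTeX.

f has the shape u'v + uv' for u = - \frac{2}{4 z^{2} + \frac{1}{3}} and v = \frac{3 z^{3}}{2} + 5 z^{2} — it is the derivative of the product u*v.
Check: d/dz[- \frac{2 \left(\frac{3 z^{3}}{2} + 5 z^{2}\right)}{4 z^{2} + \frac{1}{3}}] = \frac{- 108 z^{4} - 27 z^{2} - 60 z}{144 z^{4} + 24 z^{2} + 1} = f(z).

F(z) = - \frac{2 \left(\frac{3 z^{3}}{2} + 5 z^{2}\right)}{4 z^{2} + \frac{1}{3}} + C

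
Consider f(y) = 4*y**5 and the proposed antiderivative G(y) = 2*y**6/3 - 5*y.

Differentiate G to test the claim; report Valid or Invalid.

Invalid: d/dy[G] - f = -5, which is not 0.

d/dy[G] = 4*y**5 - 5
d/dy[G] - f(y) = -5 != 0.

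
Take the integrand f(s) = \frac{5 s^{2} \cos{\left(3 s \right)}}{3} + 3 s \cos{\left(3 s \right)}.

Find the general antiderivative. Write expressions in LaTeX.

The integrand splits into summands that can be handled one at a time.
Check: d/ds[\frac{5 s^{2} \sin{\left(3 s \right)}}{9} + s \sin{\left(3 s \right)} + \frac{10 s \cos{\left(3 s \right)}}{27} - \frac{10 \sin{\left(3 s \right)}}{81} + \frac{\cos{\left(3 s \right)}}{3}] = \frac{5 s^{2} \cos{\left(3 s \right)}}{3} + 3 s \cos{\left(3 s \right)} = f(s).

F(s) = \frac{5 s^{2} \sin{\left(3 s \right)}}{9} + s \sin{\left(3 s \right)} + \frac{10 s \cos{\left(3 s \right)}}{27} - \frac{10 \sin{\left(3 s \right)}}{81} + \frac{\cos{\left(3 s \right)}}{3} + C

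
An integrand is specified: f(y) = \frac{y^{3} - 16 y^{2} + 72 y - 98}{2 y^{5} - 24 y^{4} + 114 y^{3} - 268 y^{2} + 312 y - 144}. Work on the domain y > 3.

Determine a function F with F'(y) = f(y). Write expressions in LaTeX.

An antiderivative is F(y) = \frac{- y^{2} + 9 y - 19}{2 y^{3} - 14 y^{2} + 32 y - 24}.

A candidate is checked by its d/dy: the result must match f(y).
Check: d/dy[\frac{- y^{2} + 9 y - 19}{2 y^{3} - 14 y^{2} + 32 y - 24}] = \frac{y^{3} - 16 y^{2} + 72 y - 98}{2 y^{5} - 24 y^{4} + 114 y^{3} - 268 y^{2} + 312 y - 144} = f(y).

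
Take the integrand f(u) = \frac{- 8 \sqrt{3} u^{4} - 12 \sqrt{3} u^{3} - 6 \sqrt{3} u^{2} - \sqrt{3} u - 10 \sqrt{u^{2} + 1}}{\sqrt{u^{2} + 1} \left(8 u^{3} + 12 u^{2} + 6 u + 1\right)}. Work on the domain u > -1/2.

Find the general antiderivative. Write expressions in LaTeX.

F(u) = - \sqrt{3 u^{2} + 3} + \frac{5}{2 \left(2 u + 1\right)^{2}} + C

An antiderivative F(u) passes only if d/du[F] lands on f(u) exactly.
Check: d/du[- \sqrt{3 u^{2} + 3} + \frac{5}{2 \left(2 u + 1\right)^{2}}] = \frac{- 8 \sqrt{3} u^{4} - 12 \sqrt{3} u^{3} - 6 \sqrt{3} u^{2} - \sqrt{3} u - 10 \sqrt{u^{2} + 1}}{8 u^{3} \sqrt{u^{2} + 1} + 12 u^{2} \sqrt{u^{2} + 1} + 6 u \sqrt{u^{2} + 1} + \sqrt{u^{2} + 1}}, which equals f(u).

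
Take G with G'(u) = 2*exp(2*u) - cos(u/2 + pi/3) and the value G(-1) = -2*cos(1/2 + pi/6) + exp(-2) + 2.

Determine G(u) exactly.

G(u) = exp(2*u) - 2*sin(u/2 + pi/3) + 2

Integrate term by term and add the pieces.
A general antiderivative is exp(2*u) - 2*sin(u/2 + pi/3) + C.
The condition gives C = -2*cos(1/2 + pi/6) + exp(-2) + 2 - (-2*cos(1/2 + pi/6) + exp(-2)) = 2.
So G(u) = exp(2*u) - 2*sin(u/2 + pi/3) + 2.
Check: d/du[exp(2*u) - 2*sin(u/2 + pi/3) + 2] = 2*exp(2*u) - cos(u/2 + pi/3) = G'(u).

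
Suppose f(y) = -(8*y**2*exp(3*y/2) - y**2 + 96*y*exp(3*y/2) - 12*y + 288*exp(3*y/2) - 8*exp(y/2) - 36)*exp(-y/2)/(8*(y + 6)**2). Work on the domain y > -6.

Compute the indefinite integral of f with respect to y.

Since d/dy undoes antidifferentiation here, F'(y) = f(y) is required of F(y).
Check: d/dy[-(4*y*exp(3*y/2) + y + 24*exp(3*y/2) + 4*exp(y/2) + 6)*exp(-y/2)/(4*(y + 6))] = (-8*y**2*exp(3*y/2) + y**2 - 96*y*exp(3*y/2) + 12*y - 288*exp(3*y/2) + 8*exp(y/2) + 36)/(8*y**2*exp(y/2) + 96*y*exp(y/2) + 288*exp(y/2)), which equals f(y).

F(y) = -(4*y*exp(3*y/2) + y + 24*exp(3*y/2) + 4*exp(y/2) + 6)*exp(-y/2)/(4*(y + 6)) + C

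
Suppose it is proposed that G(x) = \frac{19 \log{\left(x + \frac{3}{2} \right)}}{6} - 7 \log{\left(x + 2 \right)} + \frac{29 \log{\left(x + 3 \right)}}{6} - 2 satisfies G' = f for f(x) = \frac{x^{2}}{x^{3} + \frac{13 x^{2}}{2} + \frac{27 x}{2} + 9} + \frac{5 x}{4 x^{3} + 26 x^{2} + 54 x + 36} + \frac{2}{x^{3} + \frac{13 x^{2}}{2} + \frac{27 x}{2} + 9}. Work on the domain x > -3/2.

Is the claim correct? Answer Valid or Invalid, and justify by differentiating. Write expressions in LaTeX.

d/dx[G] = \frac{4 x^{2} + 5 x + 8}{4 x^{3} + 26 x^{2} + 54 x + 36}
This equals f(x) exactly, so the claim holds.

Valid: G'(x) = f(x).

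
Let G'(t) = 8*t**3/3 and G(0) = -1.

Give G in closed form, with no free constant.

G(t) = (2*t**4 - 3)/3

A candidate passes only if d/dt[G] lands on the given G'(t) exactly.
A general antiderivative is 2*t**4/3 + C.
The condition gives C = -1 - (0) = -1.
So G(t) = (2*t**4 - 3)/3.
Check: d/dt[(2*t**4 - 3)/3] = 8*t**3/3 = G'(t).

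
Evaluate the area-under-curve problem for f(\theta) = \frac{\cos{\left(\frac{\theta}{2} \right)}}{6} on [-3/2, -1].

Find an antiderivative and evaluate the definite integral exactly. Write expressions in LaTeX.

Antiderivative: F(\theta) = \frac{\sin{\left(\frac{\theta}{2} \right)}}{3}; value = - \frac{\sin{\left(\frac{1}{2} \right)}}{3} + \frac{\sin{\left(\frac{3}{4} \right)}}{3}

Since d/d\theta undoes antidifferentiation here, F'(\theta) = f(\theta) is required of F(\theta).
F(\theta) = \frac{\sin{\left(\frac{\theta}{2} \right)}}{3} is an antiderivative of f.
Check: d/d\theta[\frac{\sin{\left(\frac{\theta}{2} \right)}}{3}] = \frac{\cos{\left(\frac{\theta}{2} \right)}}{6} = f(\theta).
F(-1) = - \frac{\sin{\left(\frac{1}{2} \right)}}{3}; F(-3/2) = - \frac{\sin{\left(\frac{3}{4} \right)}}{3}.
Integral = F(-1) - F(-3/2) = - \frac{\sin{\left(\frac{1}{2} \right)}}{3} + \frac{\sin{\left(\frac{3}{4} \right)}}{3}.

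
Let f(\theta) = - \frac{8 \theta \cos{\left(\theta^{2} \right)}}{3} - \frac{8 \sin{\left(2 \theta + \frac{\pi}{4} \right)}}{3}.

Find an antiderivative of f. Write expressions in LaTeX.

An antiderivative is F(\theta) = - \frac{4 \sin{\left(\theta^{2} \right)}}{3} + \frac{4 \cos{\left(2 \theta + \frac{\pi}{4} \right)}}{3}.

Integrate term by term and add the pieces.
Check: d/d\theta[- \frac{4 \sin{\left(\theta^{2} \right)}}{3} + \frac{4 \cos{\left(2 \theta + \frac{\pi}{4} \right)}}{3}] = - \frac{8 \theta \cos{\left(\theta^{2} \right)}}{3} - \frac{8 \sin{\left(2 \theta + \frac{\pi}{4} \right)}}{3} = f(\theta).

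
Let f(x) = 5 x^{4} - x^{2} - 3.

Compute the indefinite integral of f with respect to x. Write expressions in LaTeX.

F(x) = \frac{x \left(3 x^{4} - x^{2} - 9\right)}{3} + C

Integrate term by term and add the pieces.
Check: d/dx[\frac{x \left(3 x^{4} - x^{2} - 9\right)}{3}] = 5 x^{4} - x^{2} - 3 = f(x).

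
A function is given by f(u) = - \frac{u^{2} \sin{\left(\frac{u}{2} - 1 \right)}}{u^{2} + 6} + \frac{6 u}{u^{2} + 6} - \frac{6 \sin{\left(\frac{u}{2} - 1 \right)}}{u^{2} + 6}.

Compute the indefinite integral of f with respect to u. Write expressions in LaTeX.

F(u) = 3 \log{\left(\frac{u^{2}}{2} + 3 \right)} + 2 \cos{\left(\frac{u}{2} - 1 \right)} + C

The integrand splits into summands that can be handled one at a time.
Check: d/du[3 \log{\left(\frac{u^{2}}{2} + 3 \right)} + 2 \cos{\left(\frac{u}{2} - 1 \right)}] = \frac{- u^{2} \sin{\left(\frac{u}{2} - 1 \right)} + 6 u - 6 \sin{\left(\frac{u}{2} - 1 \right)}}{u^{2} + 6}, which equals f(u).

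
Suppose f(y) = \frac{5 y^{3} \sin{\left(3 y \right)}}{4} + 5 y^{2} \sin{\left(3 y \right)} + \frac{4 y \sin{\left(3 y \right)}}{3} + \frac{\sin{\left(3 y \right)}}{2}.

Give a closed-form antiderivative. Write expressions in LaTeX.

Integrate term by term and add the pieces.
Check: d/dy[- \frac{5 y^{3} \cos{\left(3 y \right)}}{12} + \frac{5 y^{2} \sin{\left(3 y \right)}}{12} - \frac{5 y^{2} \cos{\left(3 y \right)}}{3} + \frac{10 y \sin{\left(3 y \right)}}{9} - \frac{y \cos{\left(3 y \right)}}{6} + \frac{\sin{\left(3 y \right)}}{18} + \frac{11 \cos{\left(3 y \right)}}{54}] = \frac{5 y^{3} \sin{\left(3 y \right)}}{4} + 5 y^{2} \sin{\left(3 y \right)} + \frac{4 y \sin{\left(3 y \right)}}{3} + \frac{\sin{\left(3 y \right)}}{2} = f(y).

An antiderivative is F(y) = - \frac{5 y^{3} \cos{\left(3 y \right)}}{12} + \frac{5 y^{2} \sin{\left(3 y \right)}}{12} - \frac{5 y^{2} \cos{\left(3 y \right)}}{3} + \frac{10 y \sin{\left(3 y \right)}}{9} - \frac{y \cos{\left(3 y \right)}}{6} + \frac{\sin{\left(3 y \right)}}{18} + \frac{11 \cos{\left(3 y \right)}}{54}.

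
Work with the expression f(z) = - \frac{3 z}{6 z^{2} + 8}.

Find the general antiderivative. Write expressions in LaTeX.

F(z) = - \frac{\log{\left(\frac{3 z^{2}}{2} + 2 \right)}}{4} + C

The substitution u = \frac{3 z^{2}}{2} + 2 works: f is exactly (dF/du)*(du/dz) for that inner function.
Check: d/dz[- \frac{\log{\left(\frac{3 z^{2}}{2} + 2 \right)}}{4}] = - \frac{3 z}{6 z^{2} + 8} = f(z).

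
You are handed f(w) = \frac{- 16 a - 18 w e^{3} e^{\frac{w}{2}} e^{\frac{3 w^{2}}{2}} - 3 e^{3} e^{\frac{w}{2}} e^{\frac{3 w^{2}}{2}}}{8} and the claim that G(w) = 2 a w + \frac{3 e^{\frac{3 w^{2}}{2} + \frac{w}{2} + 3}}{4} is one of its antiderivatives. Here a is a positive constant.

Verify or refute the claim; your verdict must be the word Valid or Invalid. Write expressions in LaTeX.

Invalid: d/dw[G] - f = 4 a + \frac{9 w e^{3} e^{\frac{w}{2}} e^{\frac{3 w^{2}}{2}}}{2} + \frac{3 e^{3} e^{\frac{w}{2}} e^{\frac{3 w^{2}}{2}}}{4}, which is not 0.

d/dw[G] = 2 a + \frac{9 w e^{3} e^{\frac{w}{2}} e^{\frac{3 w^{2}}{2}}}{4} + \frac{3 e^{3} e^{\frac{w}{2}} e^{\frac{3 w^{2}}{2}}}{8}
d/dw[G] - f(w) = 4 a + \frac{9 w e^{3} e^{\frac{w}{2}} e^{\frac{3 w^{2}}{2}}}{2} + \frac{3 e^{3} e^{\frac{w}{2}} e^{\frac{3 w^{2}}{2}}}{4} != 0.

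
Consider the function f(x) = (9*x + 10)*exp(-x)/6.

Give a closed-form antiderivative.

An antiderivative is F(x) = -3*x*exp(-x)/2 - 19*exp(-x)/6.

Recognize the product-rule pattern: f = u'v + uv' with u = -3*x/2 - 19/6, v = exp(-x), so integration by parts undoes it.
Check: d/dx[-3*x*exp(-x)/2 - 19*exp(-x)/6] = (9*x + 10)*exp(-x)/6 = f(x).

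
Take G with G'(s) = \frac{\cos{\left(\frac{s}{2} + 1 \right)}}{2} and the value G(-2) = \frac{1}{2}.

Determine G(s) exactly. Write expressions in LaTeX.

G(s) = \frac{2 \sin{\left(\frac{s}{2} + 1 \right)} + 1}{2}

Since d/ds undoes antidifferentiation here, G(s) must give back the stated G'(s).
A general antiderivative is \sin{\left(\frac{s}{2} + 1 \right)} + C.
The condition gives C = \frac{1}{2} - (0) = \frac{1}{2}.
So G(s) = \frac{2 \sin{\left(\frac{s}{2} + 1 \right)} + 1}{2}.
Check: d/ds[\frac{2 \sin{\left(\frac{s}{2} + 1 \right)} + 1}{2}] = \frac{\cos{\left(\frac{s}{2} + 1 \right)}}{2} = G'(s).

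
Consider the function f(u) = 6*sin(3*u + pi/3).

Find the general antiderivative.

Whatever form F(u) takes, F'(u) = f(u) is non-negotiable.
Check: d/du[-2*cos(3*u + pi/3)] = 6*sin(3*u + pi/3) = f(u).

F(u) = -2*cos(3*u + pi/3) + C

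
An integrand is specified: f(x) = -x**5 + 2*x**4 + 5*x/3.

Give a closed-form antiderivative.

An antiderivative is F(x) = -x**6/6 + 2*x**5/5 + 5*x**2/6.

Integrate term by term and add the pieces.
Check: d/dx[-x**6/6 + 2*x**5/5 + 5*x**2/6] = -x**5 + 2*x**4 + 5*x/3 = f(x).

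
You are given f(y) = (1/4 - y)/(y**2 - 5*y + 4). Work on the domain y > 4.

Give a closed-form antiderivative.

The denominator factors as 4*(y - 4)*(y - 1); partial fractions split f into directly integrable pieces: 1/(4*(y - 1)) - 5/(4*(y - 4)).
Check: d/dy[(-5*log(y - 4) + log(y - 1))/4] = (1 - 4*y)/(4*y**2 - 20*y + 16), which equals f(y).

An antiderivative is F(y) = (-5*log(y - 4) + log(y - 1))/4.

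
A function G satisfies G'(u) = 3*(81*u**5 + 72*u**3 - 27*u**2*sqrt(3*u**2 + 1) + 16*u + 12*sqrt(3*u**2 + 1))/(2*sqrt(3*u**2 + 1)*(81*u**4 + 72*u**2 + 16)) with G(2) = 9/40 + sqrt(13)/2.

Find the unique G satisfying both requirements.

A candidate passes only if d/du[G] lands on the given G'(u) exactly.
A general antiderivative is 3*u/(4*(3*u**2/2 + 2/3)) + sqrt(3*u**2 + 1)/2 + C.
The condition gives C = 9/40 + sqrt(13)/2 - (9/40 + sqrt(13)/2) = 0.
So G(u) = (9*u**2*sqrt(3*u**2 + 1) + 9*u + 4*sqrt(3*u**2 + 1))/(18*u**2 + 8).
Check: d/du[(9*u**2*sqrt(3*u**2 + 1) + 9*u + 4*sqrt(3*u**2 + 1))/(18*u**2 + 8)] = (243*u**5 + 216*u**3 - 81*u**2*sqrt(3*u**2 + 1) + 48*u + 36*sqrt(3*u**2 + 1))/(162*u**4*sqrt(3*u**2 + 1) + 144*u**2*sqrt(3*u**2 + 1) + 32*sqrt(3*u**2 + 1)), which equals G'(u).

G(u) = (9*u**2*sqrt(3*u**2 + 1) + 9*u + 4*sqrt(3*u**2 + 1))/(18*u**2 + 8)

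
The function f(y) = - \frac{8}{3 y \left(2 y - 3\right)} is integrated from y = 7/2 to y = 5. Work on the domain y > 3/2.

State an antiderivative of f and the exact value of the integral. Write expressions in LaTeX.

Antiderivative: F(y) = \frac{8 \log{\left(y \right)}}{9} - \frac{8 \log{\left(y - \frac{3}{2} \right)}}{9}; value = - \frac{16 \log{\left(\frac{7}{2} \right)}}{9} + \frac{8 \log{\left(2 \right)}}{9} + \frac{8 \log{\left(5 \right)}}{9}

The denominator factors as 3 y \left(2 y - 3\right); partial fractions split f into directly integrable pieces: - \frac{16}{9 \left(2 y - 3\right)} + \frac{8}{9 y}.
F(y) = \frac{8 \log{\left(y \right)}}{9} - \frac{8 \log{\left(y - \frac{3}{2} \right)}}{9} is an antiderivative of f.
Check: d/dy[\frac{8 \log{\left(y \right)}}{9} - \frac{8 \log{\left(y - \frac{3}{2} \right)}}{9}] = - \frac{8}{6 y^{2} - 9 y}, which equals f(y).
F(5) = - \frac{8 \log{\left(\frac{7}{2} \right)}}{9} + \frac{8 \log{\left(5 \right)}}{9}; F(7/2) = - \frac{8 \log{\left(2 \right)}}{9} + \frac{8 \log{\left(\frac{7}{2} \right)}}{9}.
Integral = F(5) - F(7/2) = - \frac{16 \log{\left(\frac{7}{2} \right)}}{9} + \frac{8 \log{\left(2 \right)}}{9} + \frac{8 \log{\left(5 \right)}}{9}.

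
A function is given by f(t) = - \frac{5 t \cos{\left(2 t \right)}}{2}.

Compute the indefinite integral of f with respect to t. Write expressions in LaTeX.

Check any antiderivative F(t) by computing F'(t) and comparing it with f(t).
Check: d/dt[\frac{5 \left(- 2 t \sin{\left(2 t \right)} - \cos{\left(2 t \right)}\right)}{8}] = - \frac{5 t \cos{\left(2 t \right)}}{2} = f(t).

F(t) = \frac{5 \left(- 2 t \sin{\left(2 t \right)} - \cos{\left(2 t \right)}\right)}{8} + C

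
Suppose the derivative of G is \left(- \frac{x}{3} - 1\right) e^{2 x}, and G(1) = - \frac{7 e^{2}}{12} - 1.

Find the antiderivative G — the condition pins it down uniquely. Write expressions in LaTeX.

Recognize the product-rule pattern: G'(x) = u'v + uv' with u = - \frac{x}{6} - \frac{5}{12}, v = e^{2 x}, so integration by parts undoes it.
A general antiderivative is \frac{\left(- 2 x - 5\right) e^{2 x}}{12} + C.
The condition gives C = - \frac{7 e^{2}}{12} - 1 - (- \frac{7 e^{2}}{12}) = -1.
So G(x) = \frac{\left(- 2 x - 5\right) e^{2 x}}{12} - 1.
Check: d/dx[\frac{\left(- 2 x - 5\right) e^{2 x}}{12} - 1] = - \frac{x e^{2 x}}{3} - e^{2 x}, which equals G'(x).

G(x) = \frac{\left(- 2 x - 5\right) e^{2 x}}{12} - 1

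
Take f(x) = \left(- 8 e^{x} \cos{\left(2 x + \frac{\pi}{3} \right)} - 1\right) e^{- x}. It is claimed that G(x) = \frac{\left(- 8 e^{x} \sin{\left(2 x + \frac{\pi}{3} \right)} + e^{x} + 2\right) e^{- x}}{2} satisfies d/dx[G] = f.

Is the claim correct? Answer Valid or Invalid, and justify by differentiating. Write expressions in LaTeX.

d/dx[G] = \left(- 8 e^{x} \cos{\left(2 x + \frac{\pi}{3} \right)} - 1\right) e^{- x}
This equals f(x) exactly, so the claim holds.

Valid - differentiating G returns exactly f.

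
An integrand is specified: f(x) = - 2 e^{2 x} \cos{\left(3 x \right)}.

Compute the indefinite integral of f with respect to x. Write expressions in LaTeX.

F(x) = - \frac{6 e^{2 x} \sin{\left(3 x \right)}}{13} - \frac{4 e^{2 x} \cos{\left(3 x \right)}}{13} + C

Check any antiderivative F(x) by computing F'(x) and comparing it with f(x).
Check: d/dx[- \frac{6 e^{2 x} \sin{\left(3 x \right)}}{13} - \frac{4 e^{2 x} \cos{\left(3 x \right)}}{13}] = - 2 e^{2 x} \cos{\left(3 x \right)} = f(x).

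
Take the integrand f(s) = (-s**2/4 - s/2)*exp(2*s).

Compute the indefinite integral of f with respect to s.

F(s) = -s**2*exp(2*s)/8 - s*exp(2*s)/8 + exp(2*s)/16 + C

f has the shape u'v + uv' for u = -s**2/8 - s/8 + 1/16 and v = exp(2*s) — it is the derivative of the product u*v.
Check: d/ds[-s**2*exp(2*s)/8 - s*exp(2*s)/8 + exp(2*s)/16] = -s**2*exp(2*s)/4 - s*exp(2*s)/2, which equals f(s).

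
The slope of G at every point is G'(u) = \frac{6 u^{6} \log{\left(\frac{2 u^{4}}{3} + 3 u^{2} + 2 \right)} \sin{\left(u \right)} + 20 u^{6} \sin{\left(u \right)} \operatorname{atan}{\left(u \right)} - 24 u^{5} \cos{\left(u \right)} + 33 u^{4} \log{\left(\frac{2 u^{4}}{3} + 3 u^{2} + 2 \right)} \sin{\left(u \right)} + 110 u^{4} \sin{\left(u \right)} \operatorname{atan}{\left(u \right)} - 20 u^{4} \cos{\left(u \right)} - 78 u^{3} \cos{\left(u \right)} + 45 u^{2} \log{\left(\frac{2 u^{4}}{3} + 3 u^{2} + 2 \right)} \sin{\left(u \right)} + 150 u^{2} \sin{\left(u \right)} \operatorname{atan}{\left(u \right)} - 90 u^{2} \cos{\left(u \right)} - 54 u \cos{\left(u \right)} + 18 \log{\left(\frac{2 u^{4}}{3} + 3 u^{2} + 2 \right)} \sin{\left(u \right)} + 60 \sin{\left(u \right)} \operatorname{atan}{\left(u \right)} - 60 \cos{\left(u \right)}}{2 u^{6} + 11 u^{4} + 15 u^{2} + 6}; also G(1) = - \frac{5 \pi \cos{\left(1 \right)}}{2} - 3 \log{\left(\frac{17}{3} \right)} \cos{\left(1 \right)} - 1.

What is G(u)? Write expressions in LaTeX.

G(u) = - 3 \log{\left(\frac{2 u^{4}}{3} + 3 u^{2} + 2 \right)} \cos{\left(u \right)} - 10 \cos{\left(u \right)} \operatorname{atan}{\left(u \right)} - 1

G'(u) has the shape v'r + vr' for v = - 3 \log{\left(\frac{2 u^{4}}{3} + 3 u^{2} + 2 \right)} - 10 \operatorname{atan}{\left(u \right)} and r = \cos{\left(u \right)} — it is the derivative of the product v*r.
A general antiderivative is - 4 \left(\frac{3 \log{\left(\frac{2 u^{4}}{3} + 3 u^{2} + 2 \right)}}{4} + \frac{5 \operatorname{atan}{\left(u \right)}}{2}\right) \cos{\left(u \right)} + C.
The condition gives C = - \frac{5 \pi \cos{\left(1 \right)}}{2} - 3 \log{\left(\frac{17}{3} \right)} \cos{\left(1 \right)} - 1 - (- \frac{5 \pi \cos{\left(1 \right)}}{2} - 3 \log{\left(\frac{17}{3} \right)} \cos{\left(1 \right)}) = -1.
So G(u) = - 3 \log{\left(\frac{2 u^{4}}{3} + 3 u^{2} + 2 \right)} \cos{\left(u \right)} - 10 \cos{\left(u \right)} \operatorname{atan}{\left(u \right)} - 1.
Check: d/du[- 3 \log{\left(\frac{2 u^{4}}{3} + 3 u^{2} + 2 \right)} \cos{\left(u \right)} - 10 \cos{\left(u \right)} \operatorname{atan}{\left(u \right)} - 1] = \frac{6 u^{6} \log{\left(\frac{2 u^{4}}{3} + 3 u^{2} + 2 \right)} \sin{\left(u \right)} + 20 u^{6} \sin{\left(u \right)} \operatorname{atan}{\left(u \right)} - 24 u^{5} \cos{\left(u \right)} + 33 u^{4} \log{\left(\frac{2 u^{4}}{3} + 3 u^{2} + 2 \right)} \sin{\left(u \right)} + 110 u^{4} \sin{\left(u \right)} \operatorname{atan}{\left(u \right)} - 20 u^{4} \cos{\left(u \right)} - 78 u^{3} \cos{\left(u \right)} + 45 u^{2} \log{\left(\frac{2 u^{4}}{3} + 3 u^{2} + 2 \right)} \sin{\left(u \right)} + 150 u^{2} \sin{\left(u \right)} \operatorname{atan}{\left(u \right)} - 90 u^{2} \cos{\left(u \right)} - 54 u \cos{\left(u \right)} + 18 \log{\left(\frac{2 u^{4}}{3} + 3 u^{2} + 2 \right)} \sin{\left(u \right)} + 60 \sin{\left(u \right)} \operatorname{atan}{\left(u \right)} - 60 \cos{\left(u \right)}}{2 u^{6} + 11 u^{4} + 15 u^{2} + 6} = G'(u).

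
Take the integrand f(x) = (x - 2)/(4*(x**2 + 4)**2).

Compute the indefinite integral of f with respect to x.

F(x) = (-x - 2)/(16*x**2 + 64) - atan(x/2)/32 + C

For F(x) to be correct the identity F'(x) - f(x) = 0 must hold.
Check: d/dx[(-x - 2)/(16*x**2 + 64) - atan(x/2)/32] = (x - 2)/(4*x**4 + 32*x**2 + 64), which equals f(x).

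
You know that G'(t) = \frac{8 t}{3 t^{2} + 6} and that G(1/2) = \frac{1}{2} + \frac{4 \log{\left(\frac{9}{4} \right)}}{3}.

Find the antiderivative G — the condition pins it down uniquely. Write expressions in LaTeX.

G'(t) matches the chain-rule pattern g'(h)*h' with inner function h(t) = t^{2} + 2; substituting u = h(t) collapses the integral.
A general antiderivative is \frac{4 \log{\left(t^{2} + 2 \right)}}{3} + C.
The condition gives C = \frac{1}{2} + \frac{4 \log{\left(\frac{9}{4} \right)}}{3} - (\frac{4 \log{\left(\frac{9}{4} \right)}}{3}) = \frac{1}{2}.
So G(t) = \frac{8 \log{\left(t^{2} + 2 \right)} + 3}{6}.
Check: d/dt[\frac{8 \log{\left(t^{2} + 2 \right)} + 3}{6}] = \frac{8 t}{3 t^{2} + 6} = G'(t).

G(t) = \frac{8 \log{\left(t^{2} + 2 \right)} + 3}{6}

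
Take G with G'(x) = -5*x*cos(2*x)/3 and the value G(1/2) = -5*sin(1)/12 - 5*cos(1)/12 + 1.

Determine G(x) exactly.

Differentiate the proposed G(x) back; it has to land on the given G'(x).
A general antiderivative is -5*x*sin(2*x)/6 - 5*cos(2*x)/12 + C.
The condition gives C = -5*sin(1)/12 - 5*cos(1)/12 + 1 - (-5*sin(1)/12 - 5*cos(1)/12) = 1.
So G(x) = (-10*x*sin(2*x) - 5*cos(2*x) + 12)/12.
Check: d/dx[(-10*x*sin(2*x) - 5*cos(2*x) + 12)/12] = -5*x*cos(2*x)/3 = G'(x).

G(x) = (-10*x*sin(2*x) - 5*cos(2*x) + 12)/12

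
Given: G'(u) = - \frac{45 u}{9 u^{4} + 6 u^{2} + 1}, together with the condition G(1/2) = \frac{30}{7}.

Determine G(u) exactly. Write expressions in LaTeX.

G'(u) matches the chain-rule pattern g'(h)*h' with inner function h(u) = 2 u^{2} + \frac{2}{3}; substituting w = h(u) collapses the integral.
A general antiderivative is \frac{5}{2 u^{2} + \frac{2}{3}} + C.
The condition gives C = \frac{30}{7} - (\frac{30}{7}) = 0.
So G(u) = \frac{15}{6 u^{2} + 2}.
Check: d/du[\frac{15}{6 u^{2} + 2}] = - \frac{45 u}{9 u^{4} + 6 u^{2} + 1} = G'(u).

G(u) = \frac{15}{6 u^{2} + 2}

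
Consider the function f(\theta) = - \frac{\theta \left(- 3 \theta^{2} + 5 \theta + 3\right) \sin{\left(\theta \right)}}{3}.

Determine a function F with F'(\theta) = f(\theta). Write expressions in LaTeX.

An antiderivative is F(\theta) = - \theta^{3} \cos{\left(\theta \right)} + 3 \theta^{2} \sin{\left(\theta \right)} + \frac{5 \theta^{2} \cos{\left(\theta \right)}}{3} - \frac{10 \theta \sin{\left(\theta \right)}}{3} + 7 \theta \cos{\left(\theta \right)} - 7 \sin{\left(\theta \right)} - \frac{10 \cos{\left(\theta \right)}}{3}.

For F(\theta) to be correct the identity F'(\theta) - f(\theta) = 0 must hold.
Check: d/d\theta[- \theta^{3} \cos{\left(\theta \right)} + 3 \theta^{2} \sin{\left(\theta \right)} + \frac{5 \theta^{2} \cos{\left(\theta \right)}}{3} - \frac{10 \theta \sin{\left(\theta \right)}}{3} + 7 \theta \cos{\left(\theta \right)} - 7 \sin{\left(\theta \right)} - \frac{10 \cos{\left(\theta \right)}}{3}] = \theta^{3} \sin{\left(\theta \right)} - \frac{5 \theta^{2} \sin{\left(\theta \right)}}{3} - \theta \sin{\left(\theta \right)}, which equals f(\theta).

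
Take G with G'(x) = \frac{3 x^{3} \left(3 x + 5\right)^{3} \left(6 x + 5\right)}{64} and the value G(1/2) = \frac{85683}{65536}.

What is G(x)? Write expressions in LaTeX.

The substitution u = \frac{3 x^{2}}{4} + \frac{5 x}{4} works: G'(x) is exactly (dG/du)*(du/dx) for that inner function.
A general antiderivative is 3 \left(\frac{3 x^{2}}{4} + \frac{5 x}{4}\right)^{4} + C.
The condition gives C = \frac{85683}{65536} - (\frac{85683}{65536}) = 0.
So G(x) = \frac{243 x^{8}}{256} + \frac{405 x^{7}}{64} + \frac{2025 x^{6}}{128} + \frac{1125 x^{5}}{64} + \frac{1875 x^{4}}{256}.
Check: d/dx[\frac{243 x^{8}}{256} + \frac{405 x^{7}}{64} + \frac{2025 x^{6}}{128} + \frac{1125 x^{5}}{64} + \frac{1875 x^{4}}{256}] = \frac{243 x^{7}}{32} + \frac{2835 x^{6}}{64} + \frac{6075 x^{5}}{64} + \frac{5625 x^{4}}{64} + \frac{1875 x^{3}}{64}, which equals G'(x).

G(x) = \frac{243 x^{8}}{256} + \frac{405 x^{7}}{64} + \frac{2025 x^{6}}{128} + \frac{1125 x^{5}}{64} + \frac{1875 x^{4}}{256}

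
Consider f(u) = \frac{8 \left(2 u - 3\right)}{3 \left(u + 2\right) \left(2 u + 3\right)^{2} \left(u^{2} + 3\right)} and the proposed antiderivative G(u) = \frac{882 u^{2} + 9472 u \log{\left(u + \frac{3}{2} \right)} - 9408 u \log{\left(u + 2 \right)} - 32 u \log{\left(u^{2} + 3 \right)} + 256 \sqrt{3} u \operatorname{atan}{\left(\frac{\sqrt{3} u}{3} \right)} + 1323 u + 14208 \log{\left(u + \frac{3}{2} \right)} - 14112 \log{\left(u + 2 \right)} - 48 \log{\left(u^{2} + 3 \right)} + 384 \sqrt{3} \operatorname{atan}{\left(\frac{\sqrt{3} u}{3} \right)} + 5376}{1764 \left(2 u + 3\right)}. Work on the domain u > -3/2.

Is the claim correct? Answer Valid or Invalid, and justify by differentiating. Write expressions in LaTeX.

Invalid: d/du[G] - f = \frac{1}{4}, which is not 0.

d/du[G] = \frac{12 u^{5} + 60 u^{4} + 135 u^{3} + 234 u^{2} + 361 u + 66}{48 u^{5} + 240 u^{4} + 540 u^{3} + 936 u^{2} + 1188 u + 648}
d/du[G] - f(u) = \frac{1}{4} != 0.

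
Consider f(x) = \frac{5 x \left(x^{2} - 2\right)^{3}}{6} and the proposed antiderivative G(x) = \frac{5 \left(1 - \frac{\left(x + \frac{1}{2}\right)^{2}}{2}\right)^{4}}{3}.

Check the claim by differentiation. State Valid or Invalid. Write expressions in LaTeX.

Invalid: d/dx[G] - f = \frac{35 x^{6}}{12} + \frac{35 x^{5}}{8} - \frac{425 x^{4}}{48} - \frac{1025 x^{3}}{96} + \frac{595 x^{2}}{64} + \frac{2315 x}{384} - \frac{1715}{768}, which is not 0.

d/dx[G] = \frac{5 x^{7}}{6} + \frac{35 x^{6}}{12} - \frac{5 x^{5}}{8} - \frac{425 x^{4}}{48} - \frac{65 x^{3}}{96} + \frac{595 x^{2}}{64} - \frac{245 x}{384} - \frac{1715}{768}
d/dx[G] - f(x) = \frac{35 x^{6}}{12} + \frac{35 x^{5}}{8} - \frac{425 x^{4}}{48} - \frac{1025 x^{3}}{96} + \frac{595 x^{2}}{64} + \frac{2315 x}{384} - \frac{1715}{768} != 0.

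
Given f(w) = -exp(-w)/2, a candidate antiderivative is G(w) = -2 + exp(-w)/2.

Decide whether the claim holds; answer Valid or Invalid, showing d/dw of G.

d/dw[G] = -exp(-w)/2
This equals f(w) exactly, so the claim holds.

Valid. The derivative of G reproduces f.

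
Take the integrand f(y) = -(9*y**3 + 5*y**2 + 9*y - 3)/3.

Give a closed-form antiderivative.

For F(y) to be correct the identity F'(y) - f(y) = 0 must hold.
Check: d/dy[-y*(27*y**3 + 20*y**2 + 54*y - 36)/36] = -3*y**3 - 5*y**2/3 - 3*y + 1, which equals f(y).

An antiderivative is F(y) = -y*(27*y**3 + 20*y**2 + 54*y - 36)/36.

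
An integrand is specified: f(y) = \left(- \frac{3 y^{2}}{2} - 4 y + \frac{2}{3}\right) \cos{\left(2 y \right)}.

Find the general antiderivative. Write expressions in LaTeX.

Whatever form F(y) takes, F'(y) = f(y) is non-negotiable.
Check: d/dy[\frac{- 18 y^{2} \sin{\left(2 y \right)} - 48 y \sin{\left(2 y \right)} - 18 y \cos{\left(2 y \right)} + 17 \sin{\left(2 y \right)} - 24 \cos{\left(2 y \right)}}{24}] = - \frac{3 y^{2} \cos{\left(2 y \right)}}{2} - 4 y \cos{\left(2 y \right)} + \frac{2 \cos{\left(2 y \right)}}{3}, which equals f(y).

F(y) = \frac{- 18 y^{2} \sin{\left(2 y \right)} - 48 y \sin{\left(2 y \right)} - 18 y \cos{\left(2 y \right)} + 17 \sin{\left(2 y \right)} - 24 \cos{\left(2 y \right)}}{24} + C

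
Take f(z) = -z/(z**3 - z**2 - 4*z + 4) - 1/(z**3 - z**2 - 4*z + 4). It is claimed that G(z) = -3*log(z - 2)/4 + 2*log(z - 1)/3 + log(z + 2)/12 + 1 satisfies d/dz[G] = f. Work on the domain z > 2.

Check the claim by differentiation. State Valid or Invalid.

Valid: G'(z) = f(z).

d/dz[G] = (-z - 1)/(z**3 - z**2 - 4*z + 4)
This equals f(z) exactly, so the claim holds.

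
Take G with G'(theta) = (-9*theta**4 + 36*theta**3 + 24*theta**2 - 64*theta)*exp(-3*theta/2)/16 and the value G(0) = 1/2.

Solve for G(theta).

G(theta) = (3*theta**4 - 4*theta**3 - 16*theta**2 + 4*exp(3*theta/2))*exp(-3*theta/2)/8

G'(theta) has the shape u'v + uv' for u = 3*theta**4/8 - theta**3/2 - 2*theta**2 and v = exp(-3*theta/2) — it is the derivative of the product u*v.
A general antiderivative is 3*(theta**4/4 - theta**3/3 - 4*theta**2/3)*exp(-3*theta/2)/2 + C.
The condition gives C = 1/2 - (0) = 1/2.
So G(theta) = (3*theta**4 - 4*theta**3 - 16*theta**2 + 4*exp(3*theta/2))*exp(-3*theta/2)/8.
Check: d/dtheta[(3*theta**4 - 4*theta**3 - 16*theta**2 + 4*exp(3*theta/2))*exp(-3*theta/2)/8] = (-9*theta**4 + 36*theta**3 + 24*theta**2 - 64*theta)*exp(-3*theta/2)/16 = G'(theta).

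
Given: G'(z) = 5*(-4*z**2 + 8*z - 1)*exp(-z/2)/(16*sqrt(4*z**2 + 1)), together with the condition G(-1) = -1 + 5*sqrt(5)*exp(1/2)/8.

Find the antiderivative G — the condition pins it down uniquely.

G(z) = 5*sqrt(4*z**2 + 1)*exp(-z/2)/8 - 1

G'(z) has the shape u'v + uv' for u = 5*sqrt(4*z**2 + 1)/8 and v = exp(-z/2) — it is the derivative of the product u*v.
A general antiderivative is 5*sqrt(4*z**2 + 1)*exp(-z/2)/8 + C.
The condition gives C = -1 + 5*sqrt(5)*exp(1/2)/8 - (5*sqrt(5)*exp(1/2)/8) = -1.
So G(z) = 5*sqrt(4*z**2 + 1)*exp(-z/2)/8 - 1.
Check: d/dz[5*sqrt(4*z**2 + 1)*exp(-z/2)/8 - 1] = (-20*z**2 + 40*z - 5)*exp(-z/2)/(16*sqrt(4*z**2 + 1)), which equals G'(z).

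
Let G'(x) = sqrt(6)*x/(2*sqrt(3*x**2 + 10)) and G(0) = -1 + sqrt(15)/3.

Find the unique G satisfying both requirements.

The substitution u = x**2/2 + 5/3 works: G'(x) is exactly (dG/du)*(du/dx) for that inner function.
A general antiderivative is sqrt(x**2/2 + 5/3) + C.
The condition gives C = -1 + sqrt(15)/3 - (sqrt(15)/3) = -1.
So G(x) = sqrt(6)*sqrt(3*x**2 + 10)/6 - 1.
Check: d/dx[sqrt(6)*sqrt(3*x**2 + 10)/6 - 1] = sqrt(6)*x/(2*sqrt(3*x**2 + 10)) = G'(x).

G(x) = sqrt(6)*sqrt(3*x**2 + 10)/6 - 1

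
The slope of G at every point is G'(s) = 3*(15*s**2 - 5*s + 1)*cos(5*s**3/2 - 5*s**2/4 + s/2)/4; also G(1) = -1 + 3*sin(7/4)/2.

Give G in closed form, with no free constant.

The substitution u = 5*s**3/2 - 5*s**2/4 + s/2 works: G'(s) is exactly (dG/du)*(du/ds) for that inner function.
A general antiderivative is 3*sin(5*s**3/2 - 5*s**2/4 + s/2)/2 + C.
The condition gives C = -1 + 3*sin(7/4)/2 - (3*sin(7/4)/2) = -1.
So G(s) = (3*sin(5*s**3/2 - 5*s**2/4 + s/2) - 2)/2.
Check: d/ds[(3*sin(5*s**3/2 - 5*s**2/4 + s/2) - 2)/2] = 45*s**2*cos(5*s**3/2 - 5*s**2/4 + s/2)/4 - 15*s*cos(5*s**3/2 - 5*s**2/4 + s/2)/4 + 3*cos(5*s**3/2 - 5*s**2/4 + s/2)/4, which equals G'(s).

G(s) = (3*sin(5*s**3/2 - 5*s**2/4 + s/2) - 2)/2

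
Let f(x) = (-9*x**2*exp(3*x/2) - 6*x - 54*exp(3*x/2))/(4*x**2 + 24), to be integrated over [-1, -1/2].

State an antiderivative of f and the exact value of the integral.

Antiderivative: F(x) = -3*(2*exp(3*x/2) + log(x**2 + 6))/4; value = -3*log(25/4)/4 - 3*exp(-3/4)/2 + 3*exp(-3/2)/2 + 3*log(7)/4

Whatever form F(x) takes, F'(x) = f(x) is non-negotiable.
F(x) = -3*(2*exp(3*x/2) + log(x**2 + 6))/4 is an antiderivative of f.
Check: d/dx[-3*(2*exp(3*x/2) + log(x**2 + 6))/4] = (-9*x**2*exp(3*x/2) - 6*x - 54*exp(3*x/2))/(4*x**2 + 24) = f(x).
F(-1/2) = -3*log(25/4)/4 - 3*exp(-3/4)/2; F(-1) = -3*log(7)/4 - 3*exp(-3/2)/2.
Integral = F(-1/2) - F(-1) = -3*log(25/4)/4 - 3*exp(-3/4)/2 + 3*exp(-3/2)/2 + 3*log(7)/4.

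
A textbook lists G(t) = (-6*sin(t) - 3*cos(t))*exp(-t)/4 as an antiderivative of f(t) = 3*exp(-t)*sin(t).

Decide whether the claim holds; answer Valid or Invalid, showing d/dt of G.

Invalid: d/dt[G] - f = (-3*sin(t) - 3*cos(t))*exp(-t)/4, which is not 0.

d/dt[G] = (9*sin(t) - 3*cos(t))*exp(-t)/4
d/dt[G] - f(t) = (-3*sin(t) - 3*cos(t))*exp(-t)/4 != 0.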